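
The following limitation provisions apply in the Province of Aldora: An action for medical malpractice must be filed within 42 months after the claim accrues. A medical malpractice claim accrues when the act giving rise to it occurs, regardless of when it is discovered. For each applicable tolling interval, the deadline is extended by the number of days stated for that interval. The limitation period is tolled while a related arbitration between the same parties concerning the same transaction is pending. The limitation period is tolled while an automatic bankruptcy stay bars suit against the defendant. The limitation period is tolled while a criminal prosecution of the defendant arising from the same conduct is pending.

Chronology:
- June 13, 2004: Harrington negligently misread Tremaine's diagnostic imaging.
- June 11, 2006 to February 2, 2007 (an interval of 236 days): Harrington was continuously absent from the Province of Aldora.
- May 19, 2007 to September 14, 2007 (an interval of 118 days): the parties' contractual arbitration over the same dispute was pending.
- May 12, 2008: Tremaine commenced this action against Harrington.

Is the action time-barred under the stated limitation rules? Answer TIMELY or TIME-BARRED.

The claim accrued on June 13, 2004, when the wrongful act occurred.
The untolled deadline — 42 months after June 13, 2004 — is December 13, 2007.
The pending related arbitration from May 19, 2007 to September 14, 2007 tolled the period for 118 days, extending the deadline to April 9, 2008.
Although the defendant's absence ran from June 11, 2006 to February 2, 2007, the stated rules do not make that a tolling event, so it is disregarded.
Filing on May 12, 2008 missed the April 9, 2008 deadline — the action is time-barred.

TIME-BARRED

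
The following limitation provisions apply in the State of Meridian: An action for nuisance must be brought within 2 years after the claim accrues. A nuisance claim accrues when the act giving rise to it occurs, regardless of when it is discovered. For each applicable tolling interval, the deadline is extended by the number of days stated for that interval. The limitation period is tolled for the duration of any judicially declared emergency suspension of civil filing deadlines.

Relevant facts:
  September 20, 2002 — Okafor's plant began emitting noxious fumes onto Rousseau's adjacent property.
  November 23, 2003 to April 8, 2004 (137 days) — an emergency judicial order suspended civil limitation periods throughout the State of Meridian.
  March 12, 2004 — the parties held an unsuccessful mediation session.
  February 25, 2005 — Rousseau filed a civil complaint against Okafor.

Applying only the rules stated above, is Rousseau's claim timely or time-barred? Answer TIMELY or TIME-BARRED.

TIME-BARRED

The limitation period began to run on September 20, 2002.
2 years from September 20, 2002 is September 20, 2004.
Because the emergency suspension of filing deadlines ran from November 23, 2003 to April 8, 2004, the deadline is extended by 137 days to February 4, 2005.
Nothing else in the chronology tolls or restarts the period.
The February 25, 2005 filing falls after the February 4, 2005 deadline; the claim is time-barred.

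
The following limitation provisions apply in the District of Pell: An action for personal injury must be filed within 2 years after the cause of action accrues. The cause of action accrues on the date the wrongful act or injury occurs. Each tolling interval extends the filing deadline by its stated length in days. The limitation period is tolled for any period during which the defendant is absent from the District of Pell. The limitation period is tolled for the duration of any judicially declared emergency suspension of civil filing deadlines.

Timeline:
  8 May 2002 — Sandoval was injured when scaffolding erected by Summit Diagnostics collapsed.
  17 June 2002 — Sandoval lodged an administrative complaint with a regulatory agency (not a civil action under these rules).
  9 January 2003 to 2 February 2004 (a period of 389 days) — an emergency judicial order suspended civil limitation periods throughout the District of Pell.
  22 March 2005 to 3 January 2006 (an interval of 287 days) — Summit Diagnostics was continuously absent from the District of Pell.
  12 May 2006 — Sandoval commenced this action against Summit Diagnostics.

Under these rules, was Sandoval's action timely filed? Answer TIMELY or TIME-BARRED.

The limitation period began to run on 8 May 2002.
Adding the 2 years base period to 8 May 2002 gives a deadline of 8 May 2004, before any tolling.
The period was tolled for 389 days by the emergency suspension of filing deadlines (9 January 2003 to 2 February 2004), pushing the deadline to 1 June 2005.
The period was tolled for 287 days by the defendant's absence from the jurisdiction (22 March 2005 to 3 January 2006), pushing the deadline to 15 March 2006.
Nothing else in the chronology tolls or restarts the period.
Filing on 12 May 2006 missed the 15 March 2006 deadline — the action is time-barred.

TIME-BARRED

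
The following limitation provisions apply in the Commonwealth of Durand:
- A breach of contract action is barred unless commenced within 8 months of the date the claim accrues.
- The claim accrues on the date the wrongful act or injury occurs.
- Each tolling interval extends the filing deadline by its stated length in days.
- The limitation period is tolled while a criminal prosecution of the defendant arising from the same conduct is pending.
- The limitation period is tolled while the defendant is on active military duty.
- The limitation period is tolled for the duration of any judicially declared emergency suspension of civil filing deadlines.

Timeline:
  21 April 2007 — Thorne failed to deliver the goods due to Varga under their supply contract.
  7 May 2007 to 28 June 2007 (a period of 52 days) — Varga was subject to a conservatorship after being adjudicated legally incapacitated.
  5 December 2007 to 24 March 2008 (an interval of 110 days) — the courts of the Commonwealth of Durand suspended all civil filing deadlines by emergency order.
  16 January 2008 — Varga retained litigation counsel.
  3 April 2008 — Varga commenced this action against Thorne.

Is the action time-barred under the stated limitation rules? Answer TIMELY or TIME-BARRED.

TIMELY

The claim accrued on 21 April 2007, when the wrongful act occurred.
Adding the 8 months base period to 21 April 2007 gives a deadline of 21 December 2007, before any tolling.
Because the emergency suspension of filing deadlines ran from 5 December 2007 to 24 March 2008, the deadline is extended by 110 days to 9 April 2008.
The plaintiff's legal incapacity from 7 May 2007 to 28 June 2007 does not toll the period, because no stated rule makes the plaintiff's incapacity a tolling event.
The other events in the timeline have no effect on the limitation period under the stated rules.
The 3 April 2008 filing precedes the 9 April 2008 deadline; the claim is timely.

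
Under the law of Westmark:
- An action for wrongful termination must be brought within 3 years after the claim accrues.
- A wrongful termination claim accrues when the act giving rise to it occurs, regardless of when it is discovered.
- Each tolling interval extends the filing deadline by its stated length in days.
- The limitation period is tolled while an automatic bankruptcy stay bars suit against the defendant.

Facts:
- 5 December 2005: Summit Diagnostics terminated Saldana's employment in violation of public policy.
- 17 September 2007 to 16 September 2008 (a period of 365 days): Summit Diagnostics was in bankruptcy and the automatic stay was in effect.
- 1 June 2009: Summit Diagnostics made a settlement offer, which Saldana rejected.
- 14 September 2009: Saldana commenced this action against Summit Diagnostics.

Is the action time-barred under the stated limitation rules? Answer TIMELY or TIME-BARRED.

TIMELY

The claim accrued on 5 December 2005, the date of the act.
Adding the 3 years base period to 5 December 2005 gives a deadline of 5 December 2008, before any tolling.
The automatic bankruptcy stay from 17 September 2007 to 16 September 2008 tolled the period for 365 days, extending the deadline to 5 December 2009.
The other events in the timeline have no effect on the limitation period under the stated rules.
Saldana filed on 14 September 2009, before the 5 December 2009 deadline, so the action is timely.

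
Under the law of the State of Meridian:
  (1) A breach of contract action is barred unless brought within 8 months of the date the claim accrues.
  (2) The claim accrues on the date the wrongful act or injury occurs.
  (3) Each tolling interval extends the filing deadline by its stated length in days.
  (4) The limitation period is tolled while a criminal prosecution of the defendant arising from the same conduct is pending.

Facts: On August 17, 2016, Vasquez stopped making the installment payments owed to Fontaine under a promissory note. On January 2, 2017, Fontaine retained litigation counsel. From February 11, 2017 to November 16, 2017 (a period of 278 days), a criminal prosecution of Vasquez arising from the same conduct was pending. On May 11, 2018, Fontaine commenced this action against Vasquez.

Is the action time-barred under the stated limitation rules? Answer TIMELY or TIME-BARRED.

The claim accrued on August 17, 2016, the date of the act.
8 months from August 17, 2016 is April 17, 2017.
The pending criminal prosecution from February 11, 2017 to November 16, 2017 tolled the period for 278 days, extending the deadline to January 20, 2018.
The other events in the timeline have no effect on the limitation period under the stated rules.
Filing on May 11, 2018 missed the January 20, 2018 deadline — the action is time-barred.

TIME-BARRED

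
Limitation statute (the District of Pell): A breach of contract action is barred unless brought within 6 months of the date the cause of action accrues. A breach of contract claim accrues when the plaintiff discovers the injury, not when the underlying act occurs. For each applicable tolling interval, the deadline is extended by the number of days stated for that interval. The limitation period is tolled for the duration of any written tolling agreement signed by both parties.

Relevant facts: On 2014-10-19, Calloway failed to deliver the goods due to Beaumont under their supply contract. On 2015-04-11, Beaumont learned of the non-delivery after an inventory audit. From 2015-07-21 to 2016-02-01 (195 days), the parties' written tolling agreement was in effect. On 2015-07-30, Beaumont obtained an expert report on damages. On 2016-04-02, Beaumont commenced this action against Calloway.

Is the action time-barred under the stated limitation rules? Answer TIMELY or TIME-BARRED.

The claim did not accrue until Beaumont discovered the injury on 2015-04-11; the 2014-10-19 act date does not start the clock under the stated rule.
The untolled deadline — 6 months after 2015-04-11 — is 2015-10-11.
The period was tolled for 195 days by the written tolling agreement (2015-07-21 to 2016-02-01), pushing the deadline to 2016-04-23.
None of the other events listed affects the running of the period under the stated rules.
The 2016-04-02 filing precedes the 2016-04-23 deadline; the claim is timely.

TIMELY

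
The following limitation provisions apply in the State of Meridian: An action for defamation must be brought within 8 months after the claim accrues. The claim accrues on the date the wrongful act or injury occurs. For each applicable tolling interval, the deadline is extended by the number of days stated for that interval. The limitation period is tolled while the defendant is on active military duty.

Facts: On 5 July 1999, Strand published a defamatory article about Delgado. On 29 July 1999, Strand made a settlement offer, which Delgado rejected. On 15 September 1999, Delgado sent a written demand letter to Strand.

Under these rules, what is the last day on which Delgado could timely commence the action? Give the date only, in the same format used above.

The limitation period began to run on 5 July 1999.
8 months from 5 July 1999 is 5 March 2000.
Nothing else in the chronology tolls or restarts the period.

5 March 2000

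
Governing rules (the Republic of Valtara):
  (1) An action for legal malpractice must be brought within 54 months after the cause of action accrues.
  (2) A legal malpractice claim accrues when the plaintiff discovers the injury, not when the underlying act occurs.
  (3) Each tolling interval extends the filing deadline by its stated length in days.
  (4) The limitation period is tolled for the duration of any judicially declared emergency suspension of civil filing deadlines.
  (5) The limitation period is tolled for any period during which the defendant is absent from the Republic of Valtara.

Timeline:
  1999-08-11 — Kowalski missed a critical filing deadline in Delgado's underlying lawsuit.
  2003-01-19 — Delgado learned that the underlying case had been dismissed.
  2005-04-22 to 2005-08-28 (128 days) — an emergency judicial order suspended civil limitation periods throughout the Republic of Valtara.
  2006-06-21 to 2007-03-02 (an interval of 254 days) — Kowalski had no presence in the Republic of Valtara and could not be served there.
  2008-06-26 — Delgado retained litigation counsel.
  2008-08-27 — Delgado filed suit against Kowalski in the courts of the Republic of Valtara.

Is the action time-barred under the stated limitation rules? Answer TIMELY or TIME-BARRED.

The claim did not accrue until Delgado discovered the injury on 2003-01-19; the 1999-08-11 act date does not start the clock under the stated rule.
The untolled deadline — 54 months after 2003-01-19 — is 2007-07-19.
The emergency suspension of filing deadlines from 2005-04-22 to 2005-08-28 tolled the period for 128 days, extending the deadline to 2007-11-24.
The period was tolled for 254 days by the defendant's absence from the jurisdiction (2006-06-21 to 2007-03-02), pushing the deadline to 2008-08-04.
None of the other events listed affects the running of the period under the stated rules.
Filing on 2008-08-27 missed the 2008-08-04 deadline — the action is time-barred.

TIME-BARRED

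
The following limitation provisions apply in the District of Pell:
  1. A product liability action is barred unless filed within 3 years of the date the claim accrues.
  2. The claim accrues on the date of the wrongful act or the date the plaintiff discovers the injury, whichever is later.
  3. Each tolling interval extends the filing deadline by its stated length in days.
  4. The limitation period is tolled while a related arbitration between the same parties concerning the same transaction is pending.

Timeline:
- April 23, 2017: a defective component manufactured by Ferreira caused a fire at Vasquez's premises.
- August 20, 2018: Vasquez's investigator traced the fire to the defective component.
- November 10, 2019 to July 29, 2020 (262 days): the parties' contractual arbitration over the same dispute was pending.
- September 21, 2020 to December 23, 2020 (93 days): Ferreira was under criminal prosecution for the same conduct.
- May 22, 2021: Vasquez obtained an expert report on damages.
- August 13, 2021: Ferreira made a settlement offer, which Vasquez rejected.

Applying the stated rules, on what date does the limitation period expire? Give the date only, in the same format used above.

May 9, 2022

The claim accrued on August 20, 2018 — the later of the April 23, 2017 act and the August 20, 2018 discovery.
Adding the 3 years base period to August 20, 2018 gives a deadline of August 20, 2021, before any tolling.
The pending related arbitration from November 10, 2019 to July 29, 2020 tolled the period for 262 days, extending the deadline to May 9, 2022.
No stated provision tolls the period for a criminal prosecution, so the interval from September 21, 2020 to December 23, 2020 has no effect on the deadline.
Nothing else in the chronology tolls or restarts the period.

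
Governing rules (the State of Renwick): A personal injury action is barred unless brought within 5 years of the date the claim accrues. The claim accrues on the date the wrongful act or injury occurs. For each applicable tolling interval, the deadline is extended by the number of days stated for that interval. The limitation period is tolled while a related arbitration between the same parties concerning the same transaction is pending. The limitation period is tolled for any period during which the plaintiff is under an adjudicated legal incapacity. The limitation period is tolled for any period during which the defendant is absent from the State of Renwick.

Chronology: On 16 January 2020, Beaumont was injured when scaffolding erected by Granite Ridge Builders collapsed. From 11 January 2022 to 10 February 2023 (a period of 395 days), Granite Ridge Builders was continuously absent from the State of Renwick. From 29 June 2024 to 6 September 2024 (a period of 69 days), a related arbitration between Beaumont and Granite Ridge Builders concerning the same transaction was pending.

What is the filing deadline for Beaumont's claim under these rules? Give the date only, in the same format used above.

25 April 2026

The claim accrued on 16 January 2020, when the wrongful act occurred.
Adding the 5 years base period to 16 January 2020 gives a deadline of 16 January 2025, before any tolling.
Because the defendant's absence from the jurisdiction ran from 11 January 2022 to 10 February 2023, the deadline is extended by 395 days to 15 February 2026.
Because the pending related arbitration ran from 29 June 2024 to 6 September 2024, the deadline is extended by 69 days to 25 April 2026.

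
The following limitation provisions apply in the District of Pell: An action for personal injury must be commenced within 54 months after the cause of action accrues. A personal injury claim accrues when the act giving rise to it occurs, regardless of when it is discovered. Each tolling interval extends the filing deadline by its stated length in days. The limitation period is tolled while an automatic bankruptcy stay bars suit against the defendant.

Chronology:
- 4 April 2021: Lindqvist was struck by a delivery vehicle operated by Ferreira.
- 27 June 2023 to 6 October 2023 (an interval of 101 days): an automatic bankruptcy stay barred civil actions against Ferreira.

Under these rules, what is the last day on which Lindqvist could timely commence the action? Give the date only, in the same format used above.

The cause of action accrued on 4 April 2021, the date of the act.
54 months from 4 April 2021 is 4 October 2025.
The period was tolled for 101 days by the automatic bankruptcy stay (27 June 2023 to 6 October 2023), pushing the deadline to 13 January 2026.

13 January 2026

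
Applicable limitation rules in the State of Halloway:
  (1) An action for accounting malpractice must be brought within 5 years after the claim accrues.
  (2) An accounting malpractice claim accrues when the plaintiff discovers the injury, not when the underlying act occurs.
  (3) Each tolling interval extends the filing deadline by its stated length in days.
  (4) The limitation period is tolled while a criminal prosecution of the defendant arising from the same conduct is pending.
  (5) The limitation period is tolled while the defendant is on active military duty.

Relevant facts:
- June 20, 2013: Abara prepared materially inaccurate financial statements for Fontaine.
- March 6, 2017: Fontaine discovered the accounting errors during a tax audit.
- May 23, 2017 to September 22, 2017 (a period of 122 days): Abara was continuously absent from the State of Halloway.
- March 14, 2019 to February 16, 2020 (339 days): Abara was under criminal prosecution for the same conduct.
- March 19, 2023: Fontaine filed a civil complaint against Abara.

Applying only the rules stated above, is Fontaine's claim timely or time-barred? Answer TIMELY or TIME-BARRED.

TIME-BARRED

Under the discovery rule, the claim accrued on March 6, 2017, when Fontaine discovered the injury — not on the June 20, 2013 date of the underlying act.
Adding the 5 years base period to March 6, 2017 gives a deadline of March 6, 2022, before any tolling.
Because the pending criminal prosecution ran from March 14, 2019 to February 16, 2020, the deadline is extended by 339 days to February 8, 2023.
Although the defendant's absence ran from May 23, 2017 to September 22, 2017, the stated rules do not make that a tolling event, so it is disregarded.
Filing on March 19, 2023 missed the February 8, 2023 deadline — the action is time-barred.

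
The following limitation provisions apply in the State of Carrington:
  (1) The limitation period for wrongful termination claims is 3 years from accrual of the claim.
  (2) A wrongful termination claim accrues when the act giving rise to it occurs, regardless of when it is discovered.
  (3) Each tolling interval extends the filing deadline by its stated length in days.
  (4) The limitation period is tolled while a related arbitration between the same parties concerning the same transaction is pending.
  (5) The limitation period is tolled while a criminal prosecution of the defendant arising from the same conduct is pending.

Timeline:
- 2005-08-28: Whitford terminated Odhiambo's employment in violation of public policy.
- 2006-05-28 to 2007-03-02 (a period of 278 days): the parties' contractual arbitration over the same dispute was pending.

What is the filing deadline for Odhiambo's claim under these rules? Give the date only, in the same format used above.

The limitation period began to run on 2005-08-28.
Adding the 3 years base period to 2005-08-28 gives a deadline of 2008-08-28, before any tolling.
Because the pending related arbitration ran from 2006-05-28 to 2007-03-02, the deadline is extended by 278 days to 2009-06-02.

2009-06-02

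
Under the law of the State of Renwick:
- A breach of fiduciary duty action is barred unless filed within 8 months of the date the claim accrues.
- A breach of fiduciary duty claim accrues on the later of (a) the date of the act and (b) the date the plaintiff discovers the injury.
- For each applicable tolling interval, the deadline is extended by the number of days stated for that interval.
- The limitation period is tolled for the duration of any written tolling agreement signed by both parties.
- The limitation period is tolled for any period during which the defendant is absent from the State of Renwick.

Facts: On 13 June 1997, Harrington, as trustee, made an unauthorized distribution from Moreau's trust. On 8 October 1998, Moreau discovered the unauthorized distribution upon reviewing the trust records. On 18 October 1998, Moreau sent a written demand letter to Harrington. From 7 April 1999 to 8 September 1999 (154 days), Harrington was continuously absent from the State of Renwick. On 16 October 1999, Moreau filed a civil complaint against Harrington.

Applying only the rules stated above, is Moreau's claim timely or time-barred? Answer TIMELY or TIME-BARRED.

The claim accrued on 8 October 1998 — the later of the 13 June 1997 act and the 8 October 1998 discovery.
Adding the 8 months base period to 8 October 1998 gives a deadline of 8 June 1999, before any tolling.
Because the defendant's absence from the jurisdiction ran from 7 April 1999 to 8 September 1999, the deadline is extended by 154 days to 9 November 1999.
Nothing else in the chronology tolls or restarts the period.
The 16 October 1999 filing precedes the 9 November 1999 deadline; the claim is timely.

TIMELY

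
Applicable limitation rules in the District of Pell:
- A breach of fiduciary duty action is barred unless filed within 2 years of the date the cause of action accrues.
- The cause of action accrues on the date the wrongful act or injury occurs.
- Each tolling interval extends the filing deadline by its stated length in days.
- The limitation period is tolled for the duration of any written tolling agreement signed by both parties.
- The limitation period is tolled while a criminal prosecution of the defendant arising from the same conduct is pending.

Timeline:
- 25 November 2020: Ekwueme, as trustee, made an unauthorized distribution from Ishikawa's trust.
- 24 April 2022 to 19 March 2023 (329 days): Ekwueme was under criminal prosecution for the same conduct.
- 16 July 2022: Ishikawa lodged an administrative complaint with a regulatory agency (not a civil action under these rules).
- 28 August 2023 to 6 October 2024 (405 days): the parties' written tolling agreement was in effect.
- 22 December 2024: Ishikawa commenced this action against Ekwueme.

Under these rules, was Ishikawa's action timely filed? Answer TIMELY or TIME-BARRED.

TIME-BARRED

The limitation period began to run on 25 November 2020.
2 years from 25 November 2020 is 25 November 2022.
Because the pending criminal prosecution ran from 24 April 2022 to 19 March 2023, the deadline is extended by 329 days to 20 October 2023.
Because the written tolling agreement ran from 28 August 2023 to 6 October 2024, the deadline is extended by 405 days to 28 November 2024.
The other events in the timeline have no effect on the limitation period under the stated rules.
The 22 December 2024 filing falls after the 28 November 2024 deadline; the claim is time-barred.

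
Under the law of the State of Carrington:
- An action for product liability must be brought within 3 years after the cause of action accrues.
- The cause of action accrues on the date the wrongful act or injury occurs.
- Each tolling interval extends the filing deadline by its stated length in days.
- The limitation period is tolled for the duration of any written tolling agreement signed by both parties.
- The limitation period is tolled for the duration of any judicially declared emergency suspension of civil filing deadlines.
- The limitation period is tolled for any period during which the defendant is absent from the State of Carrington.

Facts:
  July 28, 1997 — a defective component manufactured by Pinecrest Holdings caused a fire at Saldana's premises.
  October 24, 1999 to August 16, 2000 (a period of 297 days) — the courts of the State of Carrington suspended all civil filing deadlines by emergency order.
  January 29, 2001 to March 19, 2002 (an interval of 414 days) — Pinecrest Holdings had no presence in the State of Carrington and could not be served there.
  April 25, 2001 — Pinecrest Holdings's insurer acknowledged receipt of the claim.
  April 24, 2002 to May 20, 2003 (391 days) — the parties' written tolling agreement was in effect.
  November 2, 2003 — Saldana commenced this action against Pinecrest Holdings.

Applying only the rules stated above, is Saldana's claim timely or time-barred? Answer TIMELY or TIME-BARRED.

The limitation period began to run on July 28, 1997.
Adding the 3 years base period to July 28, 1997 gives a deadline of July 28, 2000, before any tolling.
The period was tolled for 297 days by the emergency suspension of filing deadlines (October 24, 1999 to August 16, 2000), pushing the deadline to May 21, 2001.
The defendant's absence from the jurisdiction from January 29, 2001 to March 19, 2002 tolled the period for 414 days, extending the deadline to July 9, 2002.
The written tolling agreement from April 24, 2002 to May 20, 2003 tolled the period for 391 days, extending the deadline to August 4, 2003.
None of the other events listed affects the running of the period under the stated rules.
The November 2, 2003 filing falls after the August 4, 2003 deadline; the claim is time-barred.

TIME-BARRED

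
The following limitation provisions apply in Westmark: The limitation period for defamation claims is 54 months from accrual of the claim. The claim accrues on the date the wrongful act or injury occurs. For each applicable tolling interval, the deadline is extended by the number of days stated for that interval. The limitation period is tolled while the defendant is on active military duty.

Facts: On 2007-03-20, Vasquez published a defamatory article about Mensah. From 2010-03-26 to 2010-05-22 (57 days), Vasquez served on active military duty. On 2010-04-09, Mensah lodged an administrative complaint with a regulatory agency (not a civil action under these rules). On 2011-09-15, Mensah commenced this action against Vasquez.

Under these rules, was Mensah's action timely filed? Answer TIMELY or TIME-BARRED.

TIMELY

The limitation period began to run on 2007-03-20.
The untolled deadline — 54 months after 2007-03-20 — is 2011-09-20.
The defendant's active military service from 2010-03-26 to 2010-05-22 tolled the period for 57 days, extending the deadline to 2011-11-16.
None of the other events listed affects the running of the period under the stated rules.
The 2011-09-15 filing precedes the 2011-11-16 deadline; the claim is timely.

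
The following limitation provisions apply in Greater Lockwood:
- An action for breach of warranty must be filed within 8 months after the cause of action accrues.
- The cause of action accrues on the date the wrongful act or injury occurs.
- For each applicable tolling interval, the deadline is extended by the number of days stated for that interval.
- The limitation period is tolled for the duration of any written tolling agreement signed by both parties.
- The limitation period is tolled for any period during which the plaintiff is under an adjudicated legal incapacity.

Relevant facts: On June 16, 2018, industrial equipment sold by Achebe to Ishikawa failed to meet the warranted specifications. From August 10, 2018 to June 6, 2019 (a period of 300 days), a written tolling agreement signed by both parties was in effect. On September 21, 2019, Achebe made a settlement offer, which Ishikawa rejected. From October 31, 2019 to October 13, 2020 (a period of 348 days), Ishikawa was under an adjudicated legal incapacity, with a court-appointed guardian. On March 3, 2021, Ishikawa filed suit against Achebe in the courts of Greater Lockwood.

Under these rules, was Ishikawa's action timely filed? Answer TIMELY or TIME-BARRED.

The cause of action accrued on June 16, 2018, the date of the act.
The untolled deadline — 8 months after June 16, 2018 — is February 16, 2019.
The written tolling agreement from August 10, 2018 to June 6, 2019 tolled the period for 300 days, extending the deadline to December 13, 2019.
Because the plaintiff's legal incapacity ran from October 31, 2019 to October 13, 2020, the deadline is extended by 348 days to November 25, 2020.
None of the other events listed affects the running of the period under the stated rules.
Filing on March 3, 2021 missed the November 25, 2020 deadline — the action is time-barred.

TIME-BARRED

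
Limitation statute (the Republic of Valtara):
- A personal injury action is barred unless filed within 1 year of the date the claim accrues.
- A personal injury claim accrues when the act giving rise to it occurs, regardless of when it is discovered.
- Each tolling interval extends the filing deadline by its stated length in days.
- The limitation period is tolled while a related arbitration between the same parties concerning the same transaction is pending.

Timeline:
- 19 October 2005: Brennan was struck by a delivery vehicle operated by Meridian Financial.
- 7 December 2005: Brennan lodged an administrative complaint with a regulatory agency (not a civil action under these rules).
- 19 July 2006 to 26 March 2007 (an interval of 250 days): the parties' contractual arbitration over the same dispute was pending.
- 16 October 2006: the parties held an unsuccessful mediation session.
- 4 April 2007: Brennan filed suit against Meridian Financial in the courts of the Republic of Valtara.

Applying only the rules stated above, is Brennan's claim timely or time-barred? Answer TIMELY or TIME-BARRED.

The claim accrued on 19 October 2005, the date of the act.
1 year from 19 October 2005 is 19 October 2006.
The period was tolled for 250 days by the pending related arbitration (19 July 2006 to 26 March 2007), pushing the deadline to 26 June 2007.
The other events in the timeline have no effect on the limitation period under the stated rules.
Brennan filed on 4 April 2007, before the 26 June 2007 deadline, so the action is timely.

TIMELY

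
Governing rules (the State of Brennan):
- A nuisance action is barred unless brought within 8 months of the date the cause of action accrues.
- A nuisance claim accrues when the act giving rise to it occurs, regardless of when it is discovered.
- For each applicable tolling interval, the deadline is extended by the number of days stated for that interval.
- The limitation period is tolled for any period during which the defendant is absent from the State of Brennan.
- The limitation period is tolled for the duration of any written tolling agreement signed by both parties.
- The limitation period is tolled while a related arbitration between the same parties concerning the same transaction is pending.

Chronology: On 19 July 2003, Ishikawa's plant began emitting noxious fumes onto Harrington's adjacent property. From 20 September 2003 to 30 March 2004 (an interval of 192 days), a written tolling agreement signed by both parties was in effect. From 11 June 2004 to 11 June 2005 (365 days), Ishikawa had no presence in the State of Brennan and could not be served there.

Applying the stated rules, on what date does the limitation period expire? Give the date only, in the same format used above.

The limitation period began to run on 19 July 2003.
The untolled deadline — 8 months after 19 July 2003 — is 19 March 2004.
Because the written tolling agreement ran from 20 September 2003 to 30 March 2004, the deadline is extended by 192 days to 27 September 2004.
The period was tolled for 365 days by the defendant's absence from the jurisdiction (11 June 2004 to 11 June 2005), pushing the deadline to 27 September 2005.

27 September 2005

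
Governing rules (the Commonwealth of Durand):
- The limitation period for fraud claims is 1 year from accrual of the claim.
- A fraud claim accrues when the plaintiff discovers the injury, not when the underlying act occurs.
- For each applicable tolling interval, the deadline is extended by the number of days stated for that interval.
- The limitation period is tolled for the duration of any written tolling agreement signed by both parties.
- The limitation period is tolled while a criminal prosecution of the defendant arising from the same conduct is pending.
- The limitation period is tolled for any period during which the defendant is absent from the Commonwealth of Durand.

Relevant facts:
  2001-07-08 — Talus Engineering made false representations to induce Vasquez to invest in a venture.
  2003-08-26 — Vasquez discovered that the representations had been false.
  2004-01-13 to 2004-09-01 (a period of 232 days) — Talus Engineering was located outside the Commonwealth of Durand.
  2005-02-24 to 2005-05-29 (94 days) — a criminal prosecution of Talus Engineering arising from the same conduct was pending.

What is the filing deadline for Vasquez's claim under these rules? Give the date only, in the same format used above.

2005-07-18

Accrual is tied to discovery, so the period began on 2003-08-26 rather than on 2001-07-08 when the act occurred.
Adding the 1 year base period to 2003-08-26 gives a deadline of 2004-08-26, before any tolling.
The defendant's absence from the jurisdiction from 2004-01-13 to 2004-09-01 tolled the period for 232 days, extending the deadline to 2005-04-15.
The pending criminal prosecution from 2005-02-24 to 2005-05-29 tolled the period for 94 days, extending the deadline to 2005-07-18.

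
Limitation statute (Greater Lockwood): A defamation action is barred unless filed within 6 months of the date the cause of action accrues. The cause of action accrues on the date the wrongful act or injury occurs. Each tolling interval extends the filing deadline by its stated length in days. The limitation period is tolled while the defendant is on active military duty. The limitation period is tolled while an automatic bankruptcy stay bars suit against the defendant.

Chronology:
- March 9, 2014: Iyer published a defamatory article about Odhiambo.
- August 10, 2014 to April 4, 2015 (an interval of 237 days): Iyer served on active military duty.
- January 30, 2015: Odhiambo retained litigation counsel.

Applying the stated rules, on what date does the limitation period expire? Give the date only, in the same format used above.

May 4, 2015

The claim accrued on March 9, 2014, when the wrongful act occurred.
Adding the 6 months base period to March 9, 2014 gives a deadline of September 9, 2014, before any tolling.
The period was tolled for 237 days by the defendant's active military service (August 10, 2014 to April 4, 2015), pushing the deadline to May 4, 2015.
None of the other events listed affects the running of the period under the stated rules.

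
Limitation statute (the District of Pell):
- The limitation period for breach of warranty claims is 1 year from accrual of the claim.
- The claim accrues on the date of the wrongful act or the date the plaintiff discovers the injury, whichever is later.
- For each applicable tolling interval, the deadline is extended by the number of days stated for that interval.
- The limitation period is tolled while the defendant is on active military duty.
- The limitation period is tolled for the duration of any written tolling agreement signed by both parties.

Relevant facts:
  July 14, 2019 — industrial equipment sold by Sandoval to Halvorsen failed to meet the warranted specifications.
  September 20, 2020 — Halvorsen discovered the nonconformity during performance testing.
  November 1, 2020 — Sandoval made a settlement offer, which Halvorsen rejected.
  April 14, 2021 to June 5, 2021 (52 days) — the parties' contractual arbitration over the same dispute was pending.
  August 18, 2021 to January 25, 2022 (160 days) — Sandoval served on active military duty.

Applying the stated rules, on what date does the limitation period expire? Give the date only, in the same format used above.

Taking the later of the act (July 14, 2019) and discovery (September 20, 2020), the claim accrued on September 20, 2020.
The untolled deadline — 1 year after September 20, 2020 — is September 20, 2021.
Because the defendant's active military service ran from August 18, 2021 to January 25, 2022, the deadline is extended by 160 days to February 27, 2022.
The pending related arbitration from April 14, 2021 to June 5, 2021 does not toll the period, because no stated rule makes a pending arbitration a tolling event.
The other events in the timeline have no effect on the limitation period under the stated rules.

February 27, 2022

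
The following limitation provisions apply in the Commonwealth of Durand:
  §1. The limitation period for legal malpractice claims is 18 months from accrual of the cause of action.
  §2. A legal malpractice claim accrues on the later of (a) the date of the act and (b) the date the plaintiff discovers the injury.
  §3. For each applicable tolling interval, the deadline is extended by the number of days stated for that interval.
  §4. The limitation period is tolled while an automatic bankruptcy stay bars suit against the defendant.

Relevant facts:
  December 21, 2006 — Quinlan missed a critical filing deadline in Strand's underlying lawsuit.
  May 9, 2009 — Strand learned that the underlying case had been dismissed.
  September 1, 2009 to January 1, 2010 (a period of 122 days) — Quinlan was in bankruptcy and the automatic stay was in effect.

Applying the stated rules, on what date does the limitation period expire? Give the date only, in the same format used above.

March 11, 2011

Because discovery on May 9, 2009 post-dates the December 21, 2006 act, accrual under the later-of rule falls on May 9, 2009.
The untolled deadline — 18 months after May 9, 2009 — is November 9, 2010.
Because the automatic bankruptcy stay ran from September 1, 2009 to January 1, 2010, the deadline is extended by 122 days to March 11, 2011.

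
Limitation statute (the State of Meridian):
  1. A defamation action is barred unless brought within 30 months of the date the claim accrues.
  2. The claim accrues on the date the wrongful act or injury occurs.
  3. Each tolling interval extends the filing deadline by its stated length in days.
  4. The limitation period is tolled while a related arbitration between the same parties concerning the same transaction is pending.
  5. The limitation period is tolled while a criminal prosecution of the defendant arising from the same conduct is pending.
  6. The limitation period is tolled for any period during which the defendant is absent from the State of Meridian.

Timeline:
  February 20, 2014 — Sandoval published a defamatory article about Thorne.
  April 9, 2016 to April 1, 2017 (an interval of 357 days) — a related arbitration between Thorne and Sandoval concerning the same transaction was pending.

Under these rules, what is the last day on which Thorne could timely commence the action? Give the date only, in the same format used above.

August 12, 2017

The limitation period began to run on February 20, 2014.
30 months from February 20, 2014 is August 20, 2016.
The pending related arbitration from April 9, 2016 to April 1, 2017 tolled the period for 357 days, extending the deadline to August 12, 2017.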